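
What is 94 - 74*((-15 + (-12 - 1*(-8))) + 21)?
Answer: -54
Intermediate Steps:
94 - 74*((-15 + (-12 - 1*(-8))) + 21) = 94 - 74*((-15 + (-12 + 8)) + 21) = 94 - 74*((-15 - 4) + 21) = 94 - 74*(-19 + 21) = 94 - 74*2 = 94 - 148 = -54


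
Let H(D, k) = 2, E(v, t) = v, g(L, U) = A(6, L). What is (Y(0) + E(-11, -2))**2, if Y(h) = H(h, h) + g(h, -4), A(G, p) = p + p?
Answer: 81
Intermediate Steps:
A(G, p) = 2*p
g(L, U) = 2*L
Y(h) = 2 + 2*h
(Y(0) + E(-11, -2))**2 = ((2 + 2*0) - 11)**2 = ((2 + 0) - 11)**2 = (2 - 11)**2 = (-9)**2 = 81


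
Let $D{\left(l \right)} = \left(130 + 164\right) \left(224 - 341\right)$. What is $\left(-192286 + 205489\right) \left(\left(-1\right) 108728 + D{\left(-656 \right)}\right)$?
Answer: $-1889692578$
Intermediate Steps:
$D{\left(l \right)} = -34398$ ($D{\left(l \right)} = 294 \left(-117\right) = -34398$)
$\left(-192286 + 205489\right) \left(\left(-1\right) 108728 + D{\left(-656 \right)}\right) = \left(-192286 + 205489\right) \left(\left(-1\right) 108728 - 34398\right) = 13203 \left(-108728 - 34398\right) = 13203 \left(-143126\right) = -1889692578$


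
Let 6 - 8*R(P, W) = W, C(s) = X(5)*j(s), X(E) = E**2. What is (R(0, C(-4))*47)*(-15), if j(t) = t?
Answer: -37365/4 ≈ -9341.3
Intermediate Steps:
C(s) = 25*s (C(s) = 5**2*s = 25*s)
R(P, W) = 3/4 - W/8
(R(0, C(-4))*47)*(-15) = ((3/4 - 25*(-4)/8)*47)*(-15) = ((3/4 - 1/8*(-100))*47)*(-15) = ((3/4 + 25/2)*47)*(-15) = ((53/4)*47)*(-15) = (2491/4)*(-15) = -37365/4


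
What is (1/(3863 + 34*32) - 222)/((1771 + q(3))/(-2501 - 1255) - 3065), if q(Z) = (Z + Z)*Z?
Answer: 4128298476/57005462479 ≈ 0.072419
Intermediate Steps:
q(Z) = 2*Z² (q(Z) = (2*Z)*Z = 2*Z²)
(1/(3863 + 34*32) - 222)/((1771 + q(3))/(-2501 - 1255) - 3065) = (1/(3863 + 34*32) - 222)/((1771 + 2*3²)/(-2501 - 1255) - 3065) = (1/(3863 + 1088) - 222)/((1771 + 2*9)/(-3756) - 3065) = (1/4951 - 222)/((1771 + 18)*(-1/3756) - 3065) = (1/4951 - 222)/(1789*(-1/3756) - 3065) = -1099121/(4951*(-1789/3756 - 3065)) = -1099121/(4951*(-11513929/3756)) = -1099121/4951*(-3756/11513929) = 4128298476/57005462479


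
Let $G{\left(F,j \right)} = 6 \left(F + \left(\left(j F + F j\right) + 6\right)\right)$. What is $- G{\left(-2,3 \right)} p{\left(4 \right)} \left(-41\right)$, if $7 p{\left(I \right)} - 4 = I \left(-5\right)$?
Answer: $\frac{31488}{7} \approx 4498.3$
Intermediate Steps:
$G{\left(F,j \right)} = 36 + 6 F + 12 F j$ ($G{\left(F,j \right)} = 6 \left(F + \left(\left(F j + F j\right) + 6\right)\right) = 6 \left(F + \left(2 F j + 6\right)\right) = 6 \left(F + \left(6 + 2 F j\right)\right) = 6 \left(6 + F + 2 F j\right) = 36 + 6 F + 12 F j$)
$p{\left(I \right)} = \frac{4}{7} - \frac{5 I}{7}$ ($p{\left(I \right)} = \frac{4}{7} + \frac{I \left(-5\right)}{7} = \frac{4}{7} + \frac{\left(-5\right) I}{7} = \frac{4}{7} - \frac{5 I}{7}$)
$- G{\left(-2,3 \right)} p{\left(4 \right)} \left(-41\right) = - \left(36 + 6 \left(-2\right) + 12 \left(-2\right) 3\right) \left(\frac{4}{7} - \frac{20}{7}\right) \left(-41\right) = - \left(36 - 12 - 72\right) \left(\frac{4}{7} - \frac{20}{7}\right) \left(-41\right) = - \left(-48\right) \left(- \frac{16}{7}\right) \left(-41\right) = - \frac{768 \left(-41\right)}{7} = \left(-1\right) \left(- \frac{31488}{7}\right) = \frac{31488}{7}$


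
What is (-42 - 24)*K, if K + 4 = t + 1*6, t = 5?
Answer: -462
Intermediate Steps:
K = 7 (K = -4 + (5 + 1*6) = -4 + (5 + 6) = -4 + 11 = 7)
(-42 - 24)*K = (-42 - 24)*7 = -66*7 = -462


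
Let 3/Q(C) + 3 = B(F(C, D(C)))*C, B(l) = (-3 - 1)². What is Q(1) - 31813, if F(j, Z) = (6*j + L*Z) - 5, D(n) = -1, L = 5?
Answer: -413566/13 ≈ -31813.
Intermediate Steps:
F(j, Z) = -5 + 5*Z + 6*j (F(j, Z) = (6*j + 5*Z) - 5 = (5*Z + 6*j) - 5 = -5 + 5*Z + 6*j)
B(l) = 16 (B(l) = (-4)² = 16)
Q(C) = 3/(-3 + 16*C)
Q(1) - 31813 = 3/(-3 + 16*1) - 31813 = 3/(-3 + 16) - 31813 = 3/13 - 31813 = -413566/13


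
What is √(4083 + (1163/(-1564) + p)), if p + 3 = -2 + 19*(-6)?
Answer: √2423626403/782 ≈ 62.954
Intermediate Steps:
p = -119 (p = -3 + (-2 + 19*(-6)) = -3 + (-2 - 114) = -3 - 116 = -119)
√(4083 + (1163/(-1564) + p)) = √(4083 + (1163/(-1564) - 119)) = √(4083 + (1163*(-1/1564) - 119)) = √(4083 + (-1163/1564 - 119)) = √(4083 - 187279/1564) = √(6198533/1564) = √2423626403/782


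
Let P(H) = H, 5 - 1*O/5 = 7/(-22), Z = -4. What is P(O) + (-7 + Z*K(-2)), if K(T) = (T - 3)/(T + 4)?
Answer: 651/22 ≈ 29.591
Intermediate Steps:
K(T) = (-3 + T)/(4 + T)
O = 585/22 (O = 25 - 35/(-22) = 25 - 35*(-1)/22 = 25 - 5*(-7/22) = 25 + 35/22 = 585/22 ≈ 26.591)
P(O) + (-7 + Z*K(-2)) = 585/22 + (-7 - 4*(-3 - 2)/(4 - 2)) = 585/22 + (-7 - 4*(-5)/2) = 585/22 + (-7 - 2*(-5)) = 585/22 + (-7 - 4*(-5/2)) = 585/22 + (-7 + 10) = 585/22 + 3 = 651/22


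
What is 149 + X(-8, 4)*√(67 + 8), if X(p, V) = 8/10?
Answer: 149 + 4*√3 ≈ 155.93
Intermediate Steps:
X(p, V) = ⅘ (X(p, V) = 8*(⅒) = ⅘)
149 + X(-8, 4)*√(67 + 8) = 149 + 4*√(67 + 8)/5 = 149 + 4*√75/5 = 149 + 4*(5*√3)/5 = 149 + 4*√3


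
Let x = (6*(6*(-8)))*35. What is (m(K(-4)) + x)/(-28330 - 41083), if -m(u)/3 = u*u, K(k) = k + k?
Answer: 10272/69413 ≈ 0.14798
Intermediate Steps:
K(k) = 2*k
m(u) = -3*u² (m(u) = -3*u*u = -3*u²)
x = -10080 (x = (6*(-48))*35 = -288*35 = -10080)
(m(K(-4)) + x)/(-28330 - 41083) = (-3*(2*(-4))² - 10080)/(-28330 - 41083) = (-3*(-8)² - 10080)/(-69413) = (-3*64 - 10080)*(-1/69413) = (-192 - 10080)*(-1/69413) = -10272*(-1/69413) = 10272/69413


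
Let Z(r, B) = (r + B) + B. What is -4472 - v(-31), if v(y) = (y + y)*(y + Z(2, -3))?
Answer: -6642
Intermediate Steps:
Z(r, B) = r + 2*B (Z(r, B) = (B + r) + B = r + 2*B)
v(y) = 2*y*(-4 + y) (v(y) = (y + y)*(y + (2 + 2*(-3))) = (2*y)*(y + (2 - 6)) = (2*y)*(y - 4) = (2*y)*(-4 + y) = 2*y*(-4 + y))
-4472 - v(-31) = -4472 - 2*(-31)*(-4 - 31) = -4472 - 2*(-31)*(-35) = -4472 - 1*2170 = -4472 - 2170 = -6642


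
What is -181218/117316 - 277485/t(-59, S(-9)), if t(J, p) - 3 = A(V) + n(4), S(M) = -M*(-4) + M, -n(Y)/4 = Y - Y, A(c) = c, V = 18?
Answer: -5426205973/410606 ≈ -13215.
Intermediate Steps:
n(Y) = 0 (n(Y) = -4*(Y - Y) = -4*0 = 0)
S(M) = 5*M (S(M) = -(-4)*M + M = 4*M + M = 5*M)
t(J, p) = 21 (t(J, p) = 3 + (18 + 0) = 3 + 18 = 21)
-181218/117316 - 277485/t(-59, S(-9)) = -181218/117316 - 277485/21 = -181218*1/117316 - 277485*1/21 = -90609/58658 - 92495/7 = -5426205973/410606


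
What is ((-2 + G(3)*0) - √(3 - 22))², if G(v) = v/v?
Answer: (2 + I*√19)² ≈ -15.0 + 17.436*I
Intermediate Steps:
G(v) = 1
((-2 + G(3)*0) - √(3 - 22))² = ((-2 + 1*0) - √(3 - 22))² = ((-2 + 0) - √(-19))² = (-2 - I*√19)²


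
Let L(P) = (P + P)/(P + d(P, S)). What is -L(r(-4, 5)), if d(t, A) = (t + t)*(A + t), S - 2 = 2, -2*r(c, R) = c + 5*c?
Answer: -2/33 ≈ -0.060606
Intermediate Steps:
r(c, R) = -3*c (r(c, R) = -(c + 5*c)/2 = -3*c)
S = 4 (S = 2 + 2 = 4)
d(t, A) = 2*t*(A + t) (d(t, A) = (2*t)*(A + t) = 2*t*(A + t))
L(P) = 2*P/(P + 2*P*(4 + P)) (L(P) = (P + P)/(P + 2*P*(4 + P)) = (2*P)/(P + 2*P*(4 + P)) = 2*P/(P + 2*P*(4 + P)))
-L(r(-4, 5)) = -2/(9 + 2*(-3*(-4))) = -2/(9 + 2*12) = -2/(9 + 24) = -2/33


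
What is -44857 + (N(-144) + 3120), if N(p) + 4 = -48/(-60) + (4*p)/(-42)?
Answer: -1460427/35 ≈ -41727.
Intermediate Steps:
N(p) = -16/5 - 2*p/21 (N(p) = -4 + (-48/(-60) + (4*p)/(-42)) = -4 + (-48*(-1/60) + (4*p)*(-1/42)) = -4 + (⅘ - 2*p/21) = -16/5 - 2*p/21)
-44857 + (N(-144) + 3120) = -44857 + ((-16/5 - 2/21*(-144)) + 3120) = -44857 + ((-16/5 + 96/7) + 3120) = -44857 + (368/35 + 3120) = -44857 + 109568/35 = -1460427/35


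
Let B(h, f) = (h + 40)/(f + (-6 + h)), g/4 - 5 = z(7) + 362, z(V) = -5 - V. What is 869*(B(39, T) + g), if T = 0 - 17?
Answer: 19812331/16 ≈ 1.2383e+6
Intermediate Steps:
g = 1420 (g = 20 + 4*((-5 - 1*7) + 362) = 20 + 4*((-5 - 7) + 362) = 20 + 4*(-12 + 362) = 20 + 4*350 = 20 + 1400 = 1420)
T = -17
B(h, f) = (40 + h)/(-6 + f + h)
869*(B(39, T) + g) = 869*((40 + 39)/(-6 - 17 + 39) + 1420) = 869*(79/16 + 1420) = 869*(22799/16) = 19812331/16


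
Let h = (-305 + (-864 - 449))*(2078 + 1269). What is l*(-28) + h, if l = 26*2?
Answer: -5416902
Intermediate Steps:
h = -5415446 (h = (-305 - 1313)*3347 = -1618*3347 = -5415446)
l = 52
l*(-28) + h = 52*(-28) - 5415446 = -1456 - 5415446 = -5416902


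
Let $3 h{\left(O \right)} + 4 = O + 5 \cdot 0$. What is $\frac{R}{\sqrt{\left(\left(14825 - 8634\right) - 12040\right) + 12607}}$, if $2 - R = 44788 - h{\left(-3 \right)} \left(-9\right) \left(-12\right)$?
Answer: $- \frac{22519 \sqrt{6758}}{3379} \approx -547.86$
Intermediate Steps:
$h{\left(O \right)} = - \frac{4}{3} + \frac{O}{3}$ ($h{\left(O \right)} = - \frac{4}{3} + \frac{O + 5 \cdot 0}{3} = - \frac{4}{3} + \frac{O + 0}{3} = - \frac{4}{3} + \frac{O}{3}$)
$R = -45038$ ($R = 2 - \left(44788 - \left(- \frac{4}{3} + \frac{1}{3} \left(-3\right)\right) \left(-9\right) \left(-12\right)\right) = 2 - \left(44788 - \left(- \frac{4}{3} - 1\right) \left(-9\right) \left(-12\right)\right) = 2 - \left(44788 - \left(- \frac{7}{3}\right) \left(-9\right) \left(-12\right)\right) = 2 - \left(44788 - 21 \left(-12\right)\right) = 2 - \left(44788 - -252\right) = 2 - \left(44788 + 252\right) = 2 - 45040 = -45038$)
$\frac{R}{\sqrt{\left(\left(14825 - 8634\right) - 12040\right) + 12607}} = - \frac{45038}{\sqrt{\left(\left(14825 - 8634\right) - 12040\right) + 12607}} = - \frac{45038}{\sqrt{\left(6191 - 12040\right) + 12607}} = - \frac{45038}{\sqrt{-5849 + 12607}} = - \frac{45038}{\sqrt{6758}} = - 45038 \frac{\sqrt{6758}}{6758} = - \frac{22519 \sqrt{6758}}{3379}$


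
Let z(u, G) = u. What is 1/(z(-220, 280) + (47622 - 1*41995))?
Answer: 1/5407 ≈ 0.00018495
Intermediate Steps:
1/(z(-220, 280) + (47622 - 1*41995)) = 1/(-220 + (47622 - 1*41995)) = 1/(-220 + (47622 - 41995)) = 1/(-220 + 5627) = 1/5407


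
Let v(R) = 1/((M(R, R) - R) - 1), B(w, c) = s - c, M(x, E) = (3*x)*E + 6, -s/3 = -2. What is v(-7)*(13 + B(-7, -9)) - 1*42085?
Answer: -6691487/159 ≈ -42085.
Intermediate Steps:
s = 6 (s = -3*(-2) = 6)
M(x, E) = 6 + 3*E*x (M(x, E) = 3*E*x + 6 = 6 + 3*E*x)
B(w, c) = 6 - c
v(R) = 1/(5 - R + 3*R²) (v(R) = 1/(((6 + 3*R*R) - R) - 1) = 1/(((6 + 3*R²) - R) - 1) = 1/((6 - R + 3*R²) - 1) = 1/(5 - R + 3*R²))
v(-7)*(13 + B(-7, -9)) - 1*42085 = (13 + (6 - 1*(-9)))/(5 - 1*(-7) + 3*(-7)²) - 1*42085 = (13 + (6 + 9))/(5 + 7 + 3*49) - 42085 = (13 + 15)/(5 + 7 + 147) - 42085 = 28/159 - 42085 = -6691487/159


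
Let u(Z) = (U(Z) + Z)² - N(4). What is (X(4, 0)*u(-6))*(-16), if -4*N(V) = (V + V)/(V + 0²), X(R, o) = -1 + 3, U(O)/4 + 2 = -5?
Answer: -37008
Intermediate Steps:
U(O) = -28 (U(O) = -8 + 4*(-5) = -8 - 20 = -28)
X(R, o) = 2
N(V) = -½ (N(V) = -(V + V)/(4*(V + 0²)) = -2*V/(4*(V + 0)) = -2*V/(4*V) = -¼*2 = -½)
u(Z) = ½ + (-28 + Z)² (u(Z) = (-28 + Z)² - 1*(-½) = (-28 + Z)² + ½ = ½ + (-28 + Z)²)
(X(4, 0)*u(-6))*(-16) = (2*(½ + (-28 - 6)²))*(-16) = (2*(½ + (-34)²))*(-16) = (2*(½ + 1156))*(-16) = (2*(2313/2))*(-16) = 2313*(-16) = -37008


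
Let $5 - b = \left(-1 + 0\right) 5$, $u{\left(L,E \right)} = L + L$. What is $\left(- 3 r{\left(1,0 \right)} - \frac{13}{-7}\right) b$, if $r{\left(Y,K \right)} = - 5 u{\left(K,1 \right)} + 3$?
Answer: $- \frac{500}{7} \approx -71.429$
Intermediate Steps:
$u{\left(L,E \right)} = 2 L$
$r{\left(Y,K \right)} = 3 - 10 K$ ($r{\left(Y,K \right)} = - 5 \cdot 2 K + 3 = - 10 K + 3 = 3 - 10 K$)
$b = 10$ ($b = 5 - \left(-1 + 0\right) 5 = 5 - \left(-1\right) 5 = 5 - -5 = 5 + 5 = 10$)
$\left(- 3 r{\left(1,0 \right)} - \frac{13}{-7}\right) b = \left(- 3 \left(3 - 0\right) - \frac{13}{-7}\right) 10 = \left(- 3 \left(3 + 0\right) - - \frac{13}{7}\right) 10 = \left(\left(-3\right) 3 + \frac{13}{7}\right) 10 = \left(-9 + \frac{13}{7}\right) 10 = \left(- \frac{50}{7}\right) 10 = - \frac{500}{7}$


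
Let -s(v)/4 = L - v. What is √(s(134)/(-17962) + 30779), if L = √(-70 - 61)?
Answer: √(2482581286311 + 17962*I*√131)/8981 ≈ 175.44 + 7.2641e-6*I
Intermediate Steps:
L = I*√131 (L = √(-131) = I*√131 ≈ 11.446*I)
s(v) = 4*v - 4*I*√131 (s(v) = -4*(I*√131 - v) = -4*(-v + I*√131) = 4*v - 4*I*√131)
√(s(134)/(-17962) + 30779) = √((4*134 - 4*I*√131)/(-17962) + 30779) = √((536 - 4*I*√131)*(-1/17962) + 30779) = √((-268/8981 + 2*I*√131/8981) + 30779) = √(276425931/8981 + 2*I*√131/8981)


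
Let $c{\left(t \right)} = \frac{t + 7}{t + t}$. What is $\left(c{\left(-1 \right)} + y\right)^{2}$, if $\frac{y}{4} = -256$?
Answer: $1054729$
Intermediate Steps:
$y = -1024$ ($y = 4 \left(-256\right) = -1024$)
$c{\left(t \right)} = \frac{7 + t}{2 t}$
$\left(c{\left(-1 \right)} + y\right)^{2} = \left(\frac{7 - 1}{2 \left(-1\right)} - 1024\right)^{2} = \left(\frac{1}{2} \left(-1\right) 6 - 1024\right)^{2} = \left(-3 - 1024\right)^{2} = \left(-1027\right)^{2} = 1054729$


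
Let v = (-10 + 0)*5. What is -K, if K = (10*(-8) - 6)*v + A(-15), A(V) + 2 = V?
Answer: -4283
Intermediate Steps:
A(V) = -2 + V
v = -50 (v = -10*5 = -50)
K = 4283 (K = (10*(-8) - 6)*(-50) + (-2 - 15) = (-80 - 6)*(-50) - 17 = -86*(-50) - 17 = 4300 - 17 = 4283)
-K = -1*4283 = -4283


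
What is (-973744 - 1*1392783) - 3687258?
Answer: -6053785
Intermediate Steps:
(-973744 - 1*1392783) - 3687258 = (-973744 - 1392783) - 3687258 = -2366527 - 3687258 = -6053785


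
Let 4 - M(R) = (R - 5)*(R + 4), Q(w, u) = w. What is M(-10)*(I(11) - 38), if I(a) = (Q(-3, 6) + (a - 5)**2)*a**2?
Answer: -340130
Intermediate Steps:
M(R) = 4 - (-5 + R)*(4 + R) (M(R) = 4 - (R - 5)*(R + 4) = 4 - (-5 + R)*(4 + R))
I(a) = a**2*(-3 + (-5 + a)**2) (I(a) = (-3 + (a - 5)**2)*a**2 = (-3 + (-5 + a)**2)*a**2 = a**2*(-3 + (-5 + a)**2))
M(-10)*(I(11) - 38) = (24 - 10 - 1*(-10)**2)*(11**2*(-3 + (-5 + 11)**2) - 38) = (24 - 10 - 1*100)*(121*(-3 + 6**2) - 38) = (24 - 10 - 100)*(121*(-3 + 36) - 38) = -86*(121*33 - 38) = -86*(3993 - 38) = -86*3955 = -340130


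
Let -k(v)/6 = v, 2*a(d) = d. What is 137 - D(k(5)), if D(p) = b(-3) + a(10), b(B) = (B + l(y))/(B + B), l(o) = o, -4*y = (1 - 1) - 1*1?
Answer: 3157/24 ≈ 131.54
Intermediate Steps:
a(d) = d/2
y = ¼ (y = -((1 - 1) - 1*1)/4 = -(0 - 1)/4 = -¼*(-1) = ¼ ≈ 0.25000)
k(v) = -6*v
b(B) = (¼ + B)/(2*B) (b(B) = (B + ¼)/(B + B) = (¼ + B)/((2*B)) = (¼ + B)*(1/(2*B)) = (¼ + B)/(2*B))
D(p) = 131/24 (D(p) = (⅛)*(1 + 4*(-3))/(-3) + (½)*10 = (⅛)*(-⅓)*(1 - 12) + 5 = (⅛)*(-⅓)*(-11) + 5 = 11/24 + 5 = 131/24)
137 - D(k(5)) = 137 - 1*131/24 = 137 - 131/24 = 3157/24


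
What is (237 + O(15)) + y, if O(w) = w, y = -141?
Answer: 111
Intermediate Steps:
(237 + O(15)) + y = (237 + 15) - 141 = 252 - 141 = 111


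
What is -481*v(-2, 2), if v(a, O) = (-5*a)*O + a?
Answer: -8658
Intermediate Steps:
v(a, O) = a - 5*O*a (v(a, O) = -5*O*a + a = a - 5*O*a)
-481*v(-2, 2) = -(-962)*(1 - 5*2) = -(-962)*(1 - 10) = -(-962)*(-9) = -481*18 = -8658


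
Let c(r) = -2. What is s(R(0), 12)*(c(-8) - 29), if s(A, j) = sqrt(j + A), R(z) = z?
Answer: -62*sqrt(3) ≈ -107.39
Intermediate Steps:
s(A, j) = sqrt(A + j)
s(R(0), 12)*(c(-8) - 29) = sqrt(0 + 12)*(-2 - 29) = sqrt(12)*(-31) = (2*sqrt(3))*(-31) = -62*sqrt(3)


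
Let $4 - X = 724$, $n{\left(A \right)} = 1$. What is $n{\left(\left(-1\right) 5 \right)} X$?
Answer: $-720$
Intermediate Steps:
$X = -720$ ($X = 4 - 724 = -720$)
$n{\left(\left(-1\right) 5 \right)} X = 1 \left(-720\right) = -720$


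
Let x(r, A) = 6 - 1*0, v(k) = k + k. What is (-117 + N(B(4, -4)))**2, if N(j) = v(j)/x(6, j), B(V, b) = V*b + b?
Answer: 137641/9 ≈ 15293.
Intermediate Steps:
v(k) = 2*k
x(r, A) = 6 (x(r, A) = 6 + 0 = 6)
B(V, b) = b + V*b
N(j) = j/3 (N(j) = (2*j)/6 = (2*j)*(1/6) = j/3)
(-117 + N(B(4, -4)))**2 = (-117 + (-4*(1 + 4))/3)**2 = (-117 + (-4*5)/3)**2 = (-117 + (1/3)*(-20))**2 = (-117 - 20/3)**2 = (-371/3)**2 = 137641/9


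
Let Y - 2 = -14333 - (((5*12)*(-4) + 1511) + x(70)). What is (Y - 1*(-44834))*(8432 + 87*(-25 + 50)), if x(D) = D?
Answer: 309321334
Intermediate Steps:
Y = -15672 (Y = 2 + (-14333 - (((5*12)*(-4) + 1511) + 70)) = 2 + (-14333 - ((60*(-4) + 1511) + 70)) = 2 + (-14333 - ((-240 + 1511) + 70)) = 2 + (-14333 - (1271 + 70)) = 2 + (-14333 - 1*1341) = 2 + (-14333 - 1341) = 2 - 15674 = -15672)
(Y - 1*(-44834))*(8432 + 87*(-25 + 50)) = (-15672 - 1*(-44834))*(8432 + 87*(-25 + 50)) = (-15672 + 44834)*(8432 + 87*25) = 29162*(8432 + 2175) = 29162*10607 = 309321334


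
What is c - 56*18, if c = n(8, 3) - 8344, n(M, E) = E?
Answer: -9349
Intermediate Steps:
c = -8341 (c = 3 - 8344 = -8341)
c - 56*18 = -8341 - 56*18 = -8341 - 1*1008 = -8341 - 1008 = -9349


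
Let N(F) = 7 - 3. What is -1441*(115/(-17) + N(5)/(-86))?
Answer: 7174739/731 ≈ 9815.0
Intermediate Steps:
N(F) = 4
-1441*(115/(-17) + N(5)/(-86)) = -1441*(115/(-17) + 4/(-86)) = -1441*(115*(-1/17) + 4*(-1/86)) = -1441*(-115/17 - 2/43) = -1441*(-4979/731) = 7174739/731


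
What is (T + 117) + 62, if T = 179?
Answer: 358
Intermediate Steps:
(T + 117) + 62 = (179 + 117) + 62 = 296 + 62 = 358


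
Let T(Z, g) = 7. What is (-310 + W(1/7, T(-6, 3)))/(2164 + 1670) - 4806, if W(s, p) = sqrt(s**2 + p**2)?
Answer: -9213257/1917 + sqrt(2402)/26838 ≈ -4806.1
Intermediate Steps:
W(s, p) = sqrt(p**2 + s**2)
(-310 + W(1/7, T(-6, 3)))/(2164 + 1670) - 4806 = (-310 + sqrt(7**2 + (1/7)**2))/(2164 + 1670) - 4806 = (-310 + sqrt(49 + (1/7)**2))/3834 - 4806 = (-310 + sqrt(49 + 1/49))*(1/3834) - 4806 = (-310 + sqrt(2402/49))*(1/3834) - 4806 = (-310 + sqrt(2402)/7)*(1/3834) - 4806 = (-155/1917 + sqrt(2402)/26838) - 4806 = -9213257/1917 + sqrt(2402)/26838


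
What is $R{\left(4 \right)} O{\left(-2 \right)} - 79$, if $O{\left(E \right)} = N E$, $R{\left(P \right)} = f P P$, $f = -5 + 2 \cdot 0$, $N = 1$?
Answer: $81$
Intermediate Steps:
$f = -5$ ($f = -5 + 0 = -5$)
$R{\left(P \right)} = - 5 P^{2}$ ($R{\left(P \right)} = - 5 P P = - 5 P^{2}$)
$O{\left(E \right)} = E$ ($O{\left(E \right)} = 1 E = E$)
$R{\left(4 \right)} O{\left(-2 \right)} - 79 = - 5 \cdot 4^{2} \left(-2\right) - 79 = \left(-5\right) 16 \left(-2\right) - 79 = \left(-80\right) \left(-2\right) - 79 = 160 - 79 = 81$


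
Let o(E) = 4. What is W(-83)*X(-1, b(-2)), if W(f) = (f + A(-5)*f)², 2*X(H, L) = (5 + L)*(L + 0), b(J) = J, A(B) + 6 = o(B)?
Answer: -20667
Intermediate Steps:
A(B) = -2 (A(B) = -6 + 4 = -2)
X(H, L) = L*(5 + L)/2 (X(H, L) = ((5 + L)*(L + 0))/2 = ((5 + L)*L)/2 = (L*(5 + L))/2 = L*(5 + L)/2)
W(f) = f² (W(f) = (f - 2*f)² = (-f)² = f²)
W(-83)*X(-1, b(-2)) = (-83)²*((½)*(-2)*(5 - 2)) = 6889*((½)*(-2)*3) = 6889*(-3) = -20667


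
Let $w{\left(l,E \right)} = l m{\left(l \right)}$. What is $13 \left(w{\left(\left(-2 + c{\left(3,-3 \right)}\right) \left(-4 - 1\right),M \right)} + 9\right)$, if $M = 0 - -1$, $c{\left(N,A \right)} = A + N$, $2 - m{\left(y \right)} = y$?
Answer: $-923$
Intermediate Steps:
$m{\left(y \right)} = 2 - y$
$M = 1$ ($M = 0 + 1 = 1$)
$w{\left(l,E \right)} = l \left(2 - l\right)$
$13 \left(w{\left(\left(-2 + c{\left(3,-3 \right)}\right) \left(-4 - 1\right),M \right)} + 9\right) = 13 \left(\left(-2 + \left(-3 + 3\right)\right) \left(-4 - 1\right) \left(2 - \left(-2 + \left(-3 + 3\right)\right) \left(-4 - 1\right)\right) + 9\right) = 13 \left(\left(-2 + 0\right) \left(-5\right) \left(2 - \left(-2 + 0\right) \left(-5\right)\right) + 9\right) = 13 \left(\left(-2\right) \left(-5\right) \left(2 - \left(-2\right) \left(-5\right)\right) + 9\right) = 13 \left(10 \left(2 - 10\right) + 9\right) = 13 \left(10 \left(-8\right) + 9\right) = 13 \left(-80 + 9\right) = 13 \left(-71\right) = -923$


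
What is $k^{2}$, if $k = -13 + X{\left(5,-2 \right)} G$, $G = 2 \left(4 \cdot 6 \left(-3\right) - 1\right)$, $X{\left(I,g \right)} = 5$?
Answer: $552049$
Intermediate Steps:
$G = -146$ ($G = 2 \left(24 \left(-3\right) - 1\right) = 2 \left(-72 - 1\right) = 2 \left(-73\right) = -146$)
$k = -743$ ($k = -13 + 5 \left(-146\right) = -13 - 730 = -743$)
$k^{2} = \left(-743\right)^{2} = 552049$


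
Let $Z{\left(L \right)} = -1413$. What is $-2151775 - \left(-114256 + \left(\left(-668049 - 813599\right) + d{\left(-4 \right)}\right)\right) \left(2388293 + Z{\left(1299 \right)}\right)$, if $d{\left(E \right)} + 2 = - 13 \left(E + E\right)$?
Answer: $3808985725985$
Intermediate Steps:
$d{\left(E \right)} = -2 - 26 E$ ($d{\left(E \right)} = -2 - 13 \left(E + E\right) = -2 - 13 \cdot 2 E = -2 - 26 E$)
$-2151775 - \left(-114256 + \left(\left(-668049 - 813599\right) + d{\left(-4 \right)}\right)\right) \left(2388293 + Z{\left(1299 \right)}\right) = -2151775 - \left(-114256 - 1481546\right) \left(2388293 - 1413\right) = -2151775 - \left(-114256 + \left(-1481648 + \left(-2 + 104\right)\right)\right) 2386880 = -2151775 - \left(-114256 + \left(-1481648 + 102\right)\right) 2386880 = -2151775 - \left(-114256 - 1481546\right) 2386880 = -2151775 - \left(-1595802\right) 2386880 = -2151775 - -3808987877760 = -2151775 + 3808987877760 = 3808985725985$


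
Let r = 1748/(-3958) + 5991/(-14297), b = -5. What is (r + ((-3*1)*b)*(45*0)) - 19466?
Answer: -550790742325/28293763 ≈ -19467.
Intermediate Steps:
r = -24351767/28293763 (r = 1748*(-1/3958) + 5991*(-1/14297) = -874/1979 - 5991/14297 = -24351767/28293763 ≈ -0.86068)
(r + ((-3*1)*b)*(45*0)) - 19466 = (-24351767/28293763 + (-3*1*(-5))*(45*0)) - 19466 = (-24351767/28293763 - 3*(-5)*0) - 19466 = (-24351767/28293763 + 15*0) - 19466 = (-24351767/28293763 + 0) - 19466 = -24351767/28293763 - 19466 = -550790742325/28293763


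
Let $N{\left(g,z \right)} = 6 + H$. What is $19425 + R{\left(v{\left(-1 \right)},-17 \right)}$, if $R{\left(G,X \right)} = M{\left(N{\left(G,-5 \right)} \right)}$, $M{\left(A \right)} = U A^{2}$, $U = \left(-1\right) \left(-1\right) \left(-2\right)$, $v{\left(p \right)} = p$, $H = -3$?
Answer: $19407$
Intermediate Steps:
$N{\left(g,z \right)} = 3$ ($N{\left(g,z \right)} = 6 - 3 = 3$)
$U = -2$ ($U = 1 \left(-2\right) = -2$)
$M{\left(A \right)} = - 2 A^{2}$
$R{\left(G,X \right)} = -18$ ($R{\left(G,X \right)} = - 2 \cdot 3^{2} = \left(-2\right) 9 = -18$)
$19425 + R{\left(v{\left(-1 \right)},-17 \right)} = 19425 - 18 = 19407$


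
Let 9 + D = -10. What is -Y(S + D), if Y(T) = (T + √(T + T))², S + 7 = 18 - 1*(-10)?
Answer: -16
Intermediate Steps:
S = 21 (S = -7 + (18 - 1*(-10)) = -7 + (18 + 10) = -7 + 28 = 21)
D = -19 (D = -9 - 10 = -19)
Y(T) = (T + √2*√T)² (Y(T) = (T + √(2*T))² = (T + √2*√T)²)
-Y(S + D) = -((21 - 19) + √2*√(21 - 19))² = -(2 + √2*√2)² = -(2 + 2)² = -1*4² = -1*16 = -16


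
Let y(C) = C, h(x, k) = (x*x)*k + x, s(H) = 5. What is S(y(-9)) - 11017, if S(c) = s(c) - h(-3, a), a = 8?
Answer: -11081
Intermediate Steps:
h(x, k) = x + k*x² (h(x, k) = x²*k + x = k*x² + x = x + k*x²)
S(c) = -64 (S(c) = 5 - (-3)*(1 + 8*(-3)) = 5 - (-3)*(1 - 24) = 5 - (-3)*(-23) = 5 - 1*69 = 5 - 69 = -64)
S(y(-9)) - 11017 = -64 - 11017 = -11081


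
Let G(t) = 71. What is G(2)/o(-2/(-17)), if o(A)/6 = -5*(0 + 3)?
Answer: -71/90 ≈ -0.78889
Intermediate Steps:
o(A) = -90 (o(A) = 6*(-5*(0 + 3)) = 6*(-5*3) = 6*(-15) = -90)
G(2)/o(-2/(-17)) = 71/(-90) = 71*(-1/90) = -71/90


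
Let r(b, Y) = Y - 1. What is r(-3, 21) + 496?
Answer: 516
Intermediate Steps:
r(b, Y) = -1 + Y
r(-3, 21) + 496 = (-1 + 21) + 496 = 20 + 496 = 516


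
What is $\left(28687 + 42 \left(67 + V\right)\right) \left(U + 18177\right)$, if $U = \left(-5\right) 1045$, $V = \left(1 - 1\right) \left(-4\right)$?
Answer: $408000952$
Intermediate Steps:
$V = 0$ ($V = 0 \left(-4\right) = 0$)
$U = -5225$
$\left(28687 + 42 \left(67 + V\right)\right) \left(U + 18177\right) = \left(28687 + 42 \left(67 + 0\right)\right) \left(-5225 + 18177\right) = \left(28687 + 42 \cdot 67\right) 12952 = \left(28687 + 2814\right) 12952 = 31501 \cdot 12952 = 408000952$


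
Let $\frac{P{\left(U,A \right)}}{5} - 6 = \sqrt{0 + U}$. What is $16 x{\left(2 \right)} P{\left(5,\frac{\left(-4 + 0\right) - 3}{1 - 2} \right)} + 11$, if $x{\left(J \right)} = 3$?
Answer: $1451 + 240 \sqrt{5} \approx 1987.7$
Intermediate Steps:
$P{\left(U,A \right)} = 30 + 5 \sqrt{U}$ ($P{\left(U,A \right)} = 30 + 5 \sqrt{0 + U} = 30 + 5 \sqrt{U}$)
$16 x{\left(2 \right)} P{\left(5,\frac{\left(-4 + 0\right) - 3}{1 - 2} \right)} + 11 = 16 \cdot 3 \left(30 + 5 \sqrt{5}\right) + 11 = 16 \left(90 + 15 \sqrt{5}\right) + 11 = \left(1440 + 240 \sqrt{5}\right) + 11 = 1451 + 240 \sqrt{5}$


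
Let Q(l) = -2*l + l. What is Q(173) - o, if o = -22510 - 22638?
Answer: 44975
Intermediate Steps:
Q(l) = -l
o = -45148
Q(173) - o = -1*173 - 1*(-45148) = -173 + 45148 = 44975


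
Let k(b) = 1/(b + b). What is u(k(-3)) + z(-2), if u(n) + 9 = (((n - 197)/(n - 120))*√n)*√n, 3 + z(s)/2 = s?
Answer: -11911/618 ≈ -19.273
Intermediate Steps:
z(s) = -6 + 2*s
k(b) = 1/(2*b)
u(n) = -9 + n*(-197 + n)/(-120 + n) (u(n) = -9 + (((n - 197)/(n - 120))*√n)*√n = -9 + (((-197 + n)/(-120 + n))*√n)*√n = -9 + (√n*(-197 + n)/(-120 + n))*√n = -9 + n*(-197 + n)/(-120 + n))
u(k(-3)) + z(-2) = (1080 + ((½)/(-3))² - 103/(-3))/(-120 + (½)/(-3)) + (-6 + 2*(-2)) = (1080 + ((½)*(-⅓))² - 103*(-1)/3)/(-120 + (½)*(-⅓)) + (-6 - 4) = (1080 + (-⅙)² - 206*(-⅙))/(-120 - ⅙) - 10 = (1080 + 1/36 + 103/3)/(-721/6) - 10 = -6/721*40117/36 - 10 = -5731/618 - 10 = -11911/618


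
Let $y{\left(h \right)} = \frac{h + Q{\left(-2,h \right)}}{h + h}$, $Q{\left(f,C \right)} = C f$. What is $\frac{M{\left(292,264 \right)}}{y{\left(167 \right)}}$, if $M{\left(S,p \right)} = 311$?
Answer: $-622$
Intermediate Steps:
$y{\left(h \right)} = - \frac{1}{2}$ ($y{\left(h \right)} = \frac{h + h \left(-2\right)}{h + h} = \frac{h - 2 h}{2 h} = - h \frac{1}{2 h} = - \frac{1}{2}$)
$\frac{M{\left(292,264 \right)}}{y{\left(167 \right)}} = \frac{311}{- \frac{1}{2}} = 311 \left(-2\right) = -622$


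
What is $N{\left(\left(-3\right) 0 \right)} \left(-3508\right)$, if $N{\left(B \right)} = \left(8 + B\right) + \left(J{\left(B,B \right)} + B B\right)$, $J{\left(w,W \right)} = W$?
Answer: $-28064$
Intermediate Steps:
$N{\left(B \right)} = 8 + B^{2} + 2 B$ ($N{\left(B \right)} = \left(8 + B\right) + \left(B + B B\right) = \left(8 + B\right) + \left(B + B^{2}\right) = 8 + B^{2} + 2 B$)
$N{\left(\left(-3\right) 0 \right)} \left(-3508\right) = \left(8 + \left(\left(-3\right) 0\right)^{2} + 2 \left(\left(-3\right) 0\right)\right) \left(-3508\right) = \left(8 + 0^{2} + 2 \cdot 0\right) \left(-3508\right) = \left(8 + 0 + 0\right) \left(-3508\right) = 8 \left(-3508\right) = -28064$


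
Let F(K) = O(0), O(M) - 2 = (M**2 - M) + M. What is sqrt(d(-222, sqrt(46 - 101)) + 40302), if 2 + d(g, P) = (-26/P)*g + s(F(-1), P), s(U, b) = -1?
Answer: sqrt(121904475 - 317460*I*sqrt(55))/55 ≈ 200.76 - 1.9384*I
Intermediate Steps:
O(M) = 2 + M**2 (O(M) = 2 + ((M**2 - M) + M) = 2 + M**2)
F(K) = 2 (F(K) = 2 + 0**2 = 2 + 0 = 2)
d(g, P) = -3 - 26*g/P (d(g, P) = -2 + ((-26/P)*g - 1) = -2 + (-26*g/P - 1) = -2 + (-1 - 26*g/P) = -3 - 26*g/P)
sqrt(d(-222, sqrt(46 - 101)) + 40302) = sqrt((-3 - 26*(-222)/sqrt(46 - 101)) + 40302) = sqrt((-3 - 26*(-222)/sqrt(-55)) + 40302) = sqrt((-3 - 26*(-222)/I*sqrt(55)) + 40302) = sqrt((-3 - 26*(-222)*(-I*sqrt(55)/55)) + 40302) = sqrt((-3 - 5772*I*sqrt(55)/55) + 40302) = sqrt(40299 - 5772*I*sqrt(55)/55)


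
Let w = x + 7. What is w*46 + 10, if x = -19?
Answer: -542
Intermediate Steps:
w = -12 (w = -19 + 7 = -12)
w*46 + 10 = -12*46 + 10 = -552 + 10 = -542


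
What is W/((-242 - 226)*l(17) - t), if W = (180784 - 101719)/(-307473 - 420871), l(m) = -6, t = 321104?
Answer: 79065/231828981824 ≈ 3.4105e-7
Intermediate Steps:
W = -79065/728344 (W = 79065/(-728344) = 79065*(-1/728344) = -79065/728344 ≈ -0.10855)
W/((-242 - 226)*l(17) - t) = -79065/(728344*((-242 - 226)*(-6) - 1*321104)) = -79065/(728344*(-468*(-6) - 321104)) = -79065/(728344*(2808 - 321104)) = -79065/728344/(-318296) = -79065/728344*(-1/318296) = 79065/231828981824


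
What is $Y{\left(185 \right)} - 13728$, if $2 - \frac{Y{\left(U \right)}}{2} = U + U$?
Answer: $-14464$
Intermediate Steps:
$Y{\left(U \right)} = 4 - 4 U$ ($Y{\left(U \right)} = 4 - 2 \left(U + U\right) = 4 - 2 \cdot 2 U = 4 - 4 U$)
$Y{\left(185 \right)} - 13728 = \left(4 - 740\right) - 13728 = -736 - 13728 = -14464$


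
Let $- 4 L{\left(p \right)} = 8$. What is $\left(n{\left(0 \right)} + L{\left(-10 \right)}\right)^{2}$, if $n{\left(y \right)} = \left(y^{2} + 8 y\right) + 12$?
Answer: $100$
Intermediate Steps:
$n{\left(y \right)} = 12 + y^{2} + 8 y$
$L{\left(p \right)} = -2$ ($L{\left(p \right)} = \left(- \frac{1}{4}\right) 8 = -2$)
$\left(n{\left(0 \right)} + L{\left(-10 \right)}\right)^{2} = \left(\left(12 + 0^{2} + 8 \cdot 0\right) - 2\right)^{2} = \left(\left(12 + 0 + 0\right) - 2\right)^{2} = \left(12 - 2\right)^{2} = 10^{2} = 100$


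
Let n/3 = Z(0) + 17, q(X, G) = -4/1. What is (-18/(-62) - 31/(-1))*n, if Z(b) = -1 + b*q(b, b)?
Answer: 46560/31 ≈ 1501.9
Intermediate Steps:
q(X, G) = -4 (q(X, G) = -4*1 = -4)
Z(b) = -1 - 4*b (Z(b) = -1 + b*(-4) = -1 - 4*b)
n = 48 (n = 3*((-1 - 4*0) + 17) = 3*((-1 + 0) + 17) = 3*(-1 + 17) = 3*16 = 48)
(-18/(-62) - 31/(-1))*n = (-18/(-62) - 31/(-1))*48 = (-18*(-1/62) - 31*(-1))*48 = (9/31 + 31)*48 = (970/31)*48 = 46560/31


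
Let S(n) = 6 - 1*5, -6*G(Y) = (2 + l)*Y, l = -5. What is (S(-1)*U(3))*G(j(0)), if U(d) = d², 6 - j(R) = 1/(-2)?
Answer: 117/4 ≈ 29.250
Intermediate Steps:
j(R) = 13/2 (j(R) = 6 - 1/(-2) = 6 - (-1)/2 = 6 - 1*(-½) = 6 + ½ = 13/2)
G(Y) = Y/2 (G(Y) = -(2 - 5)*Y/6 = -(-1)*Y/2 = Y/2)
S(n) = 1 (S(n) = 6 - 5 = 1)
(S(-1)*U(3))*G(j(0)) = (1*3²)*((½)*(13/2)) = (1*9)*(13/4) = 9*(13/4) = 117/4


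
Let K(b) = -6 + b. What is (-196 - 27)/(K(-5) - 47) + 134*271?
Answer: 2106435/58 ≈ 36318.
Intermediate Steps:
(-196 - 27)/(K(-5) - 47) + 134*271 = (-196 - 27)/((-6 - 5) - 47) + 134*271 = -223/(-11 - 47) + 36314 = -223/(-58) + 36314 = -223*(-1/58) + 36314 = 223/58 + 36314 = 2106435/58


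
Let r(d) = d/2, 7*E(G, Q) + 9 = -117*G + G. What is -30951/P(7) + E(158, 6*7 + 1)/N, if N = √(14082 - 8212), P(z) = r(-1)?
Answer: 61902 - 18337*√5870/41090 ≈ 61868.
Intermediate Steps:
E(G, Q) = -9/7 - 116*G/7 (E(G, Q) = -9/7 + (-117*G + G)/7 = -9/7 + (-116*G)/7 = -9/7 - 116*G/7)
r(d) = d/2 (r(d) = d*(½) = d/2)
P(z) = -½ (P(z) = (½)*(-1) = -½)
N = √5870 ≈ 76.616
-30951/P(7) + E(158, 6*7 + 1)/N = -30951/(-½) + (-9/7 - 116/7*158)/(√5870) = -30951*(-2) + (-9/7 - 18328/7)*(√5870/5870) = 61902 - 18337*√5870/41090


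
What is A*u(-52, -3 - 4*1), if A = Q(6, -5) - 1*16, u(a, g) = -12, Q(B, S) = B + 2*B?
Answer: -24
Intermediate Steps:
Q(B, S) = 3*B
A = 2 (A = 3*6 - 1*16 = 18 - 16 = 2)
A*u(-52, -3 - 4*1) = 2*(-12) = -24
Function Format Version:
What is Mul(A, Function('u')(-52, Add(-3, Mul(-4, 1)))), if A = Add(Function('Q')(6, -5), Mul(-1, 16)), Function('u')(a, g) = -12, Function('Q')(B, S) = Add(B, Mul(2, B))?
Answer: -24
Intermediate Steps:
Function('Q')(B, S) = Mul(3, B)
A = 2 (A = Add(Mul(3, 6), Mul(-1, 16)) = Add(18, -16) = 2)
Mul(A, Function('u')(-52, Add(-3, Mul(-4, 1)))) = Mul(2, -12) = -24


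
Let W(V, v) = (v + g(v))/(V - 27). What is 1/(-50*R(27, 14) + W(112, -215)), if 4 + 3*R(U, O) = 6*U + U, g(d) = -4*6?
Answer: -255/786967 ≈ -0.00032403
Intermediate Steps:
g(d) = -24
W(V, v) = (-24 + v)/(-27 + V) (W(V, v) = (v - 24)/(V - 27) = (-24 + v)/(-27 + V))
R(U, O) = -4/3 + 7*U/3 (R(U, O) = -4/3 + (6*U + U)/3 = -4/3 + (7*U)/3 = -4/3 + 7*U/3)
1/(-50*R(27, 14) + W(112, -215)) = 1/(-50*(-4/3 + (7/3)*27) + (-24 - 215)/(-27 + 112)) = 1/(-50*(-4/3 + 63) - 239/85) = 1/(-50*185/3 + (1/85)*(-239)) = 1/(-9250/3 - 239/85) = 1/(-786967/255) = -255/786967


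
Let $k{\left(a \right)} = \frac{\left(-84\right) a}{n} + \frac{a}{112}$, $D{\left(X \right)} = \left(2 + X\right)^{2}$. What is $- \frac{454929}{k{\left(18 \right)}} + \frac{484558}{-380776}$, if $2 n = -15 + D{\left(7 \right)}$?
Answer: $\frac{17782269244519}{1784887500} \approx 9962.7$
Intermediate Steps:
$n = 33$ ($n = \frac{-15 + \left(2 + 7\right)^{2}}{2} = \frac{-15 + 9^{2}}{2} = \frac{-15 + 81}{2} = \frac{1}{2} \cdot 66 = 33$)
$k{\left(a \right)} = - \frac{3125 a}{1232}$ ($k{\left(a \right)} = \frac{\left(-84\right) a}{33} + \frac{a}{112} = - 84 a \frac{1}{33} + a \frac{1}{112} = - \frac{28 a}{11} + \frac{a}{112} = - \frac{3125 a}{1232}$)
$- \frac{454929}{k{\left(18 \right)}} + \frac{484558}{-380776} = - \frac{454929}{\left(- \frac{3125}{1232}\right) 18} + \frac{484558}{-380776} = - \frac{454929}{- \frac{28125}{616}} + 484558 \left(- \frac{1}{380776}\right) = \left(-454929\right) \left(- \frac{616}{28125}\right) - \frac{242279}{190388} = \frac{93412088}{9375} - \frac{242279}{190388} = \frac{17782269244519}{1784887500}$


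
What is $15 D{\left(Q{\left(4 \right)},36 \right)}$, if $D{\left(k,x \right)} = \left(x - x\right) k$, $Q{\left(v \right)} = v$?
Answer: $0$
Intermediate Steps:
$D{\left(k,x \right)} = 0$ ($D{\left(k,x \right)} = 0 k = 0$)
$15 D{\left(Q{\left(4 \right)},36 \right)} = 15 \cdot 0 = 0$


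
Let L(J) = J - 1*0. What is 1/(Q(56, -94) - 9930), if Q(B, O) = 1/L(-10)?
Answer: -10/99301 ≈ -0.00010070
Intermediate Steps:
L(J) = J (L(J) = J + 0 = J)
Q(B, O) = -⅒ (Q(B, O) = 1/(-10) = -⅒)
1/(Q(56, -94) - 9930) = 1/(-⅒ - 9930) = 1/(-99301/10) = -10/99301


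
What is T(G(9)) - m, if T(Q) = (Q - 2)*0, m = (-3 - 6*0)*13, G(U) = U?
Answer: 39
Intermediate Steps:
m = -39 (m = (-3 + 0)*13 = -3*13 = -39)
T(Q) = 0 (T(Q) = (-2 + Q)*0 = 0)
T(G(9)) - m = 0 - 1*(-39) = 0 + 39 = 39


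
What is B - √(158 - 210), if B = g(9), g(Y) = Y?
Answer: 9 - 2*I*√13 ≈ 9.0 - 7.2111*I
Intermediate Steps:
B = 9
B - √(158 - 210) = 9 - √(158 - 210) = 9 - √(-52) = 9 - 2*I*√13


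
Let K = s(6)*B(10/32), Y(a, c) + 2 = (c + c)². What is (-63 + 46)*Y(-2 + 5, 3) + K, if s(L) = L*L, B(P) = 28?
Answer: 430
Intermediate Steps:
Y(a, c) = -2 + 4*c² (Y(a, c) = -2 + (c + c)² = -2 + (2*c)² = -2 + 4*c²)
s(L) = L²
K = 1008 (K = 6²*28 = 36*28 = 1008)
(-63 + 46)*Y(-2 + 5, 3) + K = (-63 + 46)*(-2 + 4*3²) + 1008 = -17*(-2 + 4*9) + 1008 = -17*(-2 + 36) + 1008 = -17*34 + 1008 = -578 + 1008 = 430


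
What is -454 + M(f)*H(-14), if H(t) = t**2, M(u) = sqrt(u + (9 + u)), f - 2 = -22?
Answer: -454 + 196*I*sqrt(31) ≈ -454.0 + 1091.3*I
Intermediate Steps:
f = -20 (f = 2 - 22 = -20)
M(u) = sqrt(9 + 2*u)
-454 + M(f)*H(-14) = -454 + sqrt(9 + 2*(-20))*(-14)**2 = -454 + sqrt(9 - 40)*196 = -454 + sqrt(-31)*196 = -454 + (I*sqrt(31))*196 = -454 + 196*I*sqrt(31)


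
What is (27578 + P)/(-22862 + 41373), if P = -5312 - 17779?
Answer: 4487/18511 ≈ 0.24240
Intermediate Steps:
P = -23091
(27578 + P)/(-22862 + 41373) = (27578 - 23091)/(-22862 + 41373) = 4487/18511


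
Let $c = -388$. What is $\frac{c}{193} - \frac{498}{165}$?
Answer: $- \frac{53378}{10615} \approx -5.0285$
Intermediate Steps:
$\frac{c}{193} - \frac{498}{165} = - \frac{388}{193} - \frac{498}{165} = \left(-388\right) \frac{1}{193} - \frac{166}{55} = - \frac{388}{193} - \frac{166}{55} = - \frac{53378}{10615}$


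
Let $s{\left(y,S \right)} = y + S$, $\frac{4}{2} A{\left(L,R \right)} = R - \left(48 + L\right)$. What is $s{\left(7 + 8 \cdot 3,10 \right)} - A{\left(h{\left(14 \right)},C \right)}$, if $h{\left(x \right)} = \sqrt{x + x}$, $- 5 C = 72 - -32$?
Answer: $\frac{377}{5} + \sqrt{7} \approx 78.046$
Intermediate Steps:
$C = - \frac{104}{5}$ ($C = - \frac{72 - -32}{5} = - \frac{72 + 32}{5} = \left(- \frac{1}{5}\right) 104 = - \frac{104}{5} \approx -20.8$)
$h{\left(x \right)} = \sqrt{2} \sqrt{x}$ ($h{\left(x \right)} = \sqrt{2 x} = \sqrt{2} \sqrt{x}$)
$A{\left(L,R \right)} = -24 + \frac{R}{2} - \frac{L}{2}$ ($A{\left(L,R \right)} = \frac{R - \left(48 + L\right)}{2} = \frac{-48 + R - L}{2} = -24 + \frac{R}{2} - \frac{L}{2}$)
$s{\left(y,S \right)} = S + y$
$s{\left(7 + 8 \cdot 3,10 \right)} - A{\left(h{\left(14 \right)},C \right)} = \left(10 + \left(7 + 8 \cdot 3\right)\right) - \left(-24 + \frac{1}{2} \left(- \frac{104}{5}\right) - \frac{\sqrt{2} \sqrt{14}}{2}\right) = \left(10 + \left(7 + 24\right)\right) - \left(-24 - \frac{52}{5} - \frac{2 \sqrt{7}}{2}\right) = \left(10 + 31\right) - \left(-24 - \frac{52}{5} - \sqrt{7}\right) = 41 - \left(- \frac{172}{5} - \sqrt{7}\right) = 41 + \left(\frac{172}{5} + \sqrt{7}\right) = \frac{377}{5} + \sqrt{7}$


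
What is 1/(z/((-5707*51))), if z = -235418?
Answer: 291057/235418 ≈ 1.2363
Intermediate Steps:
1/(z/((-5707*51))) = 1/(-235418/((-5707*51))) = 1/(-235418/(-291057)) = 1/(-235418*(-1/291057)) = 1/(235418/291057) = 291057/235418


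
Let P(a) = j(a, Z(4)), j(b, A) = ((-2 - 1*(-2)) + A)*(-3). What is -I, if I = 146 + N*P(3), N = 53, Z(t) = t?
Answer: 490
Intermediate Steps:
j(b, A) = -3*A (j(b, A) = ((-2 + 2) + A)*(-3) = (0 + A)*(-3) = A*(-3) = -3*A)
P(a) = -12 (P(a) = -3*4 = -12)
I = -490 (I = 146 + 53*(-12) = 146 - 636 = -490)
-I = -1*(-490) = 490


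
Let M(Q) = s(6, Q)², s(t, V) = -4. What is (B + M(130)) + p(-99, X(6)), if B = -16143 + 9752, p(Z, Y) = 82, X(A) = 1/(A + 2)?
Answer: -6293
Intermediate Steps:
X(A) = 1/(2 + A)
B = -6391
M(Q) = 16 (M(Q) = (-4)² = 16)
(B + M(130)) + p(-99, X(6)) = (-6391 + 16) + 82 = -6375 + 82 = -6293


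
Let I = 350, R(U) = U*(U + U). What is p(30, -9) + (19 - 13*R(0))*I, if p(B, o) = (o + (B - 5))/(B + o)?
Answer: 139666/21 ≈ 6650.8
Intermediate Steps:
R(U) = 2*U² (R(U) = U*(2*U) = 2*U²)
p(B, o) = (-5 + B + o)/(B + o) (p(B, o) = (o + (-5 + B))/(B + o) = (-5 + B + o)/(B + o))
p(30, -9) + (19 - 13*R(0))*I = (-5 + 30 - 9)/(30 - 9) + (19 - 26*0²)*350 = 16/21 + (19 - 26*0)*350 = (1/21)*16 + (19 - 13*0)*350 = 16/21 + (19 + 0)*350 = 16/21 + 19*350 = 16/21 + 6650 = 139666/21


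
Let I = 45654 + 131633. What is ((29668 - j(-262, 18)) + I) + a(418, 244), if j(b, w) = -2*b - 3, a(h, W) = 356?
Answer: 206790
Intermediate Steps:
j(b, w) = -3 - 2*b
I = 177287
((29668 - j(-262, 18)) + I) + a(418, 244) = ((29668 - (-3 - 2*(-262))) + 177287) + 356 = ((29668 - (-3 + 524)) + 177287) + 356 = ((29668 - 1*521) + 177287) + 356 = ((29668 - 521) + 177287) + 356 = (29147 + 177287) + 356 = 206434 + 356 = 206790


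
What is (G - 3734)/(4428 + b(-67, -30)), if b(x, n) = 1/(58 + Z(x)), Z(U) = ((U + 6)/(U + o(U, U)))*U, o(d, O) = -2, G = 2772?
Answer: -6290/28947 ≈ -0.21729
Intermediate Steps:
Z(U) = U*(6 + U)/(-2 + U) (Z(U) = ((U + 6)/(U - 2))*U = ((6 + U)/(-2 + U))*U = U*(6 + U)/(-2 + U))
b(x, n) = 1/(58 + x*(6 + x)/(-2 + x))
(G - 3734)/(4428 + b(-67, -30)) = (2772 - 3734)/(4428 + (-2 - 67)/(-116 + (-67)² + 64*(-67))) = -962/(4428 - 69/(-116 + 4489 - 4288)) = -962/(4428 - 69/85) = -962/376311/85 = -962*85/376311 = -6290/28947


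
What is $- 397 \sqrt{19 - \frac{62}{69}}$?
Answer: $- \frac{397 \sqrt{86181}}{69} \approx -1689.1$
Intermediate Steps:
$- 397 \sqrt{19 - \frac{62}{69}} = - 397 \sqrt{\frac{1249}{69}} = - 397 \frac{\sqrt{86181}}{69} = - \frac{397 \sqrt{86181}}{69}$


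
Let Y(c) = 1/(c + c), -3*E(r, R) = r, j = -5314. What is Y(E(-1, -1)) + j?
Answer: -10625/2 ≈ -5312.5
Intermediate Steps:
E(r, R) = -r/3
Y(c) = 1/(2*c)
Y(E(-1, -1)) + j = 1/(2*((-1/3*(-1)))) - 5314 = 1/(2*(1/3)) - 5314 = (1/2)*3 - 5314 = 3/2 - 5314 = -10625/2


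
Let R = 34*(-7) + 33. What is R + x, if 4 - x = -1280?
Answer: 1079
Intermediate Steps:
x = 1284 (x = 4 - 1*(-1280) = 4 + 1280 = 1284)
R = -205 (R = -238 + 33 = -205)
R + x = -205 + 1284 = 1079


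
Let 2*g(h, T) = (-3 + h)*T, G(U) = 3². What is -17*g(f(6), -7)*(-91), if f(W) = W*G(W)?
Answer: -552279/2 ≈ -2.7614e+5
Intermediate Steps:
G(U) = 9
f(W) = 9*W (f(W) = W*9 = 9*W)
g(h, T) = T*(-3 + h)/2 (g(h, T) = ((-3 + h)*T)/2 = (T*(-3 + h))/2 = T*(-3 + h)/2)
-17*g(f(6), -7)*(-91) = -17*(-7)*(-3 + 9*6)/2*(-91) = -17*(-7)*(-3 + 54)/2*(-91) = -17*(-7)*51/2*(-91) = -17*(-357/2)*(-91) = (6069/2)*(-91) = -552279/2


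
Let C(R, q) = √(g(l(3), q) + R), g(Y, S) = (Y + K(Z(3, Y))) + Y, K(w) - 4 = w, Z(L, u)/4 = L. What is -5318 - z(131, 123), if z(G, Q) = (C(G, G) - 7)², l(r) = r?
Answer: -5520 + 42*√17 ≈ -5346.8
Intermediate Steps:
Z(L, u) = 4*L
K(w) = 4 + w
g(Y, S) = 16 + 2*Y (g(Y, S) = (Y + (4 + 4*3)) + Y = (Y + (4 + 12)) + Y = (Y + 16) + Y = (16 + Y) + Y = 16 + 2*Y)
C(R, q) = √(22 + R) (C(R, q) = √((16 + 2*3) + R) = √((16 + 6) + R) = √(22 + R))
z(G, Q) = (-7 + √(22 + G))² (z(G, Q) = (√(22 + G) - 7)² = (-7 + √(22 + G))²)
-5318 - z(131, 123) = -5318 - (-7 + √(22 + 131))² = -5318 - (-7 + √153)² = -5318 - (-7 + 3*√17)²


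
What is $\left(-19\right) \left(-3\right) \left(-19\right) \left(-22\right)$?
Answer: $23826$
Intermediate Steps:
$\left(-19\right) \left(-3\right) \left(-19\right) \left(-22\right) = 57 \left(-19\right) \left(-22\right) = \left(-1083\right) \left(-22\right) = 23826$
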